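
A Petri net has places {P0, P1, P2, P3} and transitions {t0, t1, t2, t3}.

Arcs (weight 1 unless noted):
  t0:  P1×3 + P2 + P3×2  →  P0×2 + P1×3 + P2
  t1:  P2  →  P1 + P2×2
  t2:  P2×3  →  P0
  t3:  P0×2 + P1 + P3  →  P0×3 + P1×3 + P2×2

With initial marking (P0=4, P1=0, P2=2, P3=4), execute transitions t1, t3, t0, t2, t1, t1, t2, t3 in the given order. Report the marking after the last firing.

step 1: fire t1:  (P0=4, P1=0, P2=2, P3=4) → (P0=4, P1=1, P2=3, P3=4)
step 2: fire t3:  (P0=4, P1=1, P2=3, P3=4) → (P0=5, P1=3, P2=5, P3=3)
step 3: fire t0:  (P0=5, P1=3, P2=5, P3=3) → (P0=7, P1=3, P2=5, P3=1)
step 4: fire t2:  (P0=7, P1=3, P2=5, P3=1) → (P0=8, P1=3, P2=2, P3=1)
step 5: fire t1:  (P0=8, P1=3, P2=2, P3=1) → (P0=8, P1=4, P2=3, P3=1)
step 6: fire t1:  (P0=8, P1=4, P2=3, P3=1) → (P0=8, P1=5, P2=4, P3=1)
step 7: fire t2:  (P0=8, P1=5, P2=4, P3=1) → (P0=9, P1=5, P2=1, P3=1)
step 8: fire t3:  (P0=9, P1=5, P2=1, P3=1) → (P0=10, P1=7, P2=3, P3=0)

(P0=10, P1=7, P2=3, P3=0)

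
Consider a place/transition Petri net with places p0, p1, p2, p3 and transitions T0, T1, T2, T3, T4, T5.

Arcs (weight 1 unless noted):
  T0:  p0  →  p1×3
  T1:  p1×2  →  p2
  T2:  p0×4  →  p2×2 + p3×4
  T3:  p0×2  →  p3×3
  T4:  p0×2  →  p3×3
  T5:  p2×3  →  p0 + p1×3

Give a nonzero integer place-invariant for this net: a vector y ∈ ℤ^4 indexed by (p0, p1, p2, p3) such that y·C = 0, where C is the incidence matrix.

y = (p0:3, p1:1, p2:2, p3:2)

Incidence matrix C (rows=places, cols=transitions):
       T0   T1   T2   T3   T4   T5
   p0  -1    0   -4   -2   -2    1
   p1   3   -2    0    0    0    3
   p2   0    1    2    0    0   -3
   p3   0    0    4    3    3    0

Candidate y = [3, 1, 2, 2]; check y·C column-wise:
  col T0: 3·-1 + 1·3 + 2·0 + 2·0 = 0
  col T1: 3·0 + 1·-2 + 2·1 + 2·0 = 0
  col T2: 3·-4 + 1·0 + 2·2 + 2·4 = 0
  col T3: 3·-2 + 1·0 + 2·0 + 2·3 = 0
  col T4: 3·-2 + 1·0 + 2·0 + 2·3 = 0
  col T5: 3·1 + 1·3 + 2·-3 + 2·0 = 0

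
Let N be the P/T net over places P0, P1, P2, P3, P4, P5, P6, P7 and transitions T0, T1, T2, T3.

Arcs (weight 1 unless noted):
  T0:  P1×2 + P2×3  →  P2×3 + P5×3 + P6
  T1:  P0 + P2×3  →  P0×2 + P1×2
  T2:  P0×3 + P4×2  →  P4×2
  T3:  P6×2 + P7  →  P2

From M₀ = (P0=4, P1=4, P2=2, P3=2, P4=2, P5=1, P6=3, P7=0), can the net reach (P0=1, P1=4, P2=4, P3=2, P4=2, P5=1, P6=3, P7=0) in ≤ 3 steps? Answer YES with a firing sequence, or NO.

NO — not reachable within 3 firings

depth 0: 1 marking
depth 1: 2 markings reached so far
depth 2: 2 markings reached so far
(frontier empty at depth 2; search complete)
target is not among the 2 markings reachable within 3 steps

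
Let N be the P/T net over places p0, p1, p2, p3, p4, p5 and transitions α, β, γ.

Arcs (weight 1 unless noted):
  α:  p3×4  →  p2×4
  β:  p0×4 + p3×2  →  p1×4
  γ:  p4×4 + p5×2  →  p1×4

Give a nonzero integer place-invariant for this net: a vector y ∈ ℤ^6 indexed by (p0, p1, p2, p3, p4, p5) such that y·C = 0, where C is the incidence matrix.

y = (p0:1, p1:0, p2:-2, p3:-2, p4:0, p5:0)

Incidence matrix C (rows=places, cols=transitions):
        α    β    γ
   p0   0   -4    0
   p1   0    4    4
   p2   4    0    0
   p3  -4   -2    0
   p4   0    0   -4
   p5   0    0   -2

Candidate y = [1, 0, -2, -2, 0, 0]; check y·C column-wise:
  col α: 1·0 + -2·4 + -2·-4 = 0
  col β: 1·-4 + 0·4 + -2·0 + -2·-2 = 0
  col γ: 1·0 + 0·4 + -2·0 + -2·0 + 0·-4 + 0·-2 = 0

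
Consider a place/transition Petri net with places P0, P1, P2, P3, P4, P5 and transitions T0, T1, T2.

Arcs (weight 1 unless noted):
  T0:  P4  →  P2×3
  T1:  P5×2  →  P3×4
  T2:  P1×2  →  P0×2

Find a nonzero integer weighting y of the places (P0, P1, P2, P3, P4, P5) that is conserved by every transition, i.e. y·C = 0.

Incidence matrix C (rows=places, cols=transitions):
       T0   T1   T2
   P0   0    0    2
   P1   0    0   -2
   P2   3    0    0
   P3   0    4    0
   P4  -1    0    0
   P5   0   -2    0

Candidate y = [1, 1, 0, 0, 0, 0]; check y·C column-wise:
  col T0: 1·0 + 1·0 + 0·3 + 0·-1 = 0
  col T1: 1·0 + 1·0 + 0·4 + 0·-2 = 0
  col T2: 1·2 + 1·-2 = 0

y = (P0:1, P1:1, P2:0, P3:0, P4:0, P5:0)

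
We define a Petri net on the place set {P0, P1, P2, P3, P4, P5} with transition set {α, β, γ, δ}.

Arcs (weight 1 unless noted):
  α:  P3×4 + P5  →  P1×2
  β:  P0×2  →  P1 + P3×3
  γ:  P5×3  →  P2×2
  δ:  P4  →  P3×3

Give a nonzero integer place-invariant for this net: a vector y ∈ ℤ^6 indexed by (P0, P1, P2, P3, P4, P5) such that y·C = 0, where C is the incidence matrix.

y = (P0:5, P1:4, P2:0, P3:2, P4:6, P5:0)

Incidence matrix C (rows=places, cols=transitions):
        α    β    γ    δ
   P0   0   -2    0    0
   P1   2    1    0    0
   P2   0    0    2    0
   P3  -4    3    0    3
   P4   0    0    0   -1
   P5  -1    0   -3    0

Candidate y = [5, 4, 0, 2, 6, 0]; check y·C column-wise:
  col α: 5·0 + 4·2 + 2·-4 + 6·0 + 0·-1 = 0
  col β: 5·-2 + 4·1 + 2·3 + 6·0 = 0
  col γ: 5·0 + 4·0 + 0·2 + 2·0 + 6·0 + 0·-3 = 0
  col δ: 5·0 + 4·0 + 2·3 + 6·-1 = 0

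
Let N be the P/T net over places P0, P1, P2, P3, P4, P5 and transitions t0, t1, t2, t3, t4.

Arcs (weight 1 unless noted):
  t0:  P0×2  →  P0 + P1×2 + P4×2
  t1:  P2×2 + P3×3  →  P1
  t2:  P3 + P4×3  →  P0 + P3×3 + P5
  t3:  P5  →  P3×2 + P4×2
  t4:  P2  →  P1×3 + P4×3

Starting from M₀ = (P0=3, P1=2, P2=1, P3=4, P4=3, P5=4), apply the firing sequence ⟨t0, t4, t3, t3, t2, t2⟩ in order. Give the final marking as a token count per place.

step 1: fire t0:  (P0=3, P1=2, P2=1, P3=4, P4=3, P5=4) → (P0=2, P1=4, P2=1, P3=4, P4=5, P5=4)
step 2: fire t4:  (P0=2, P1=4, P2=1, P3=4, P4=5, P5=4) → (P0=2, P1=7, P2=0, P3=4, P4=8, P5=4)
step 3: fire t3:  (P0=2, P1=7, P2=0, P3=4, P4=8, P5=4) → (P0=2, P1=7, P2=0, P3=6, P4=10, P5=3)
step 4: fire t3:  (P0=2, P1=7, P2=0, P3=6, P4=10, P5=3) → (P0=2, P1=7, P2=0, P3=8, P4=12, P5=2)
step 5: fire t2:  (P0=2, P1=7, P2=0, P3=8, P4=12, P5=2) → (P0=3, P1=7, P2=0, P3=10, P4=9, P5=3)
step 6: fire t2:  (P0=3, P1=7, P2=0, P3=10, P4=9, P5=3) → (P0=4, P1=7, P2=0, P3=12, P4=6, P5=4)

(P0=4, P1=7, P2=0, P3=12, P4=6, P5=4)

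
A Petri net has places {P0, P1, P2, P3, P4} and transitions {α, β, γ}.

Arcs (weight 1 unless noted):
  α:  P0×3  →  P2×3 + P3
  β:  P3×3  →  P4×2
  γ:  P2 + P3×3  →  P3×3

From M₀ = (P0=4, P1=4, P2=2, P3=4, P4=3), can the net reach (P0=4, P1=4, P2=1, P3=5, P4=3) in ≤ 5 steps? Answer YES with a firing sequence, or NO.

NO — not reachable within 5 firings

depth 0: 1 marking
depth 1: 4 markings reached so far
depth 2: 8 markings reached so far
depth 3: 11 markings reached so far
depth 4: 13 markings reached so far
depth 5: 15 markings reached so far
target is not among the 15 markings reachable within 5 steps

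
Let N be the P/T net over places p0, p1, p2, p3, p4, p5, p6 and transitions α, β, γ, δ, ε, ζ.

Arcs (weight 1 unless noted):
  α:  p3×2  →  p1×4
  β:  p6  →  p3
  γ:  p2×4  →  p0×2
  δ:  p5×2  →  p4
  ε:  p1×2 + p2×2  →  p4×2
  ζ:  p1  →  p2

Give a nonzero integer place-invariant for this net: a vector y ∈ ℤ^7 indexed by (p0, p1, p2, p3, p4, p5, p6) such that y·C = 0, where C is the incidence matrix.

Incidence matrix C (rows=places, cols=transitions):
        α    β    γ    δ    ε    ζ
   p0   0    0    2    0    0    0
   p1   4    0    0    0   -2   -1
   p2   0    0   -4    0   -2    1
   p3  -2    1    0    0    0    0
   p4   0    0    0    1    2    0
   p5   0    0    0   -2    0    0
   p6   0   -1    0    0    0    0

Candidate y = [2, 1, 1, 2, 2, 1, 2]; check y·C column-wise:
  col α: 2·0 + 1·4 + 1·0 + 2·-2 + 2·0 + 1·0 + 2·0 = 0
  col β: 2·0 + 1·0 + 1·0 + 2·1 + 2·0 + 1·0 + 2·-1 = 0
  col γ: 2·2 + 1·0 + 1·-4 + 2·0 + 2·0 + 1·0 + 2·0 = 0
  col δ: 2·0 + 1·0 + 1·0 + 2·0 + 2·1 + 1·-2 + 2·0 = 0
  col ε: 2·0 + 1·-2 + 1·-2 + 2·0 + 2·2 + 1·0 + 2·0 = 0
  col ζ: 2·0 + 1·-1 + 1·1 + 2·0 + 2·0 + 1·0 + 2·0 = 0

y = (p0:2, p1:1, p2:1, p3:2, p4:2, p5:1, p6:2)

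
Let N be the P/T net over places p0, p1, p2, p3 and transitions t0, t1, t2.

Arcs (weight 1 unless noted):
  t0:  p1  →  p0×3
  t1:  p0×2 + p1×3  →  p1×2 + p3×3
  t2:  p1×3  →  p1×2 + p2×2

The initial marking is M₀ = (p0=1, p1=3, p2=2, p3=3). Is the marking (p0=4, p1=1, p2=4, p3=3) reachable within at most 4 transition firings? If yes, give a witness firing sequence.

step 1: fire t2:  (p0=1, p1=3, p2=2, p3=3) → (p0=1, p1=2, p2=4, p3=3)
step 2: fire t0:  (p0=1, p1=2, p2=4, p3=3) → (p0=4, p1=1, p2=4, p3=3)

YES — reachable via ⟨t2, t0⟩ (2 firings)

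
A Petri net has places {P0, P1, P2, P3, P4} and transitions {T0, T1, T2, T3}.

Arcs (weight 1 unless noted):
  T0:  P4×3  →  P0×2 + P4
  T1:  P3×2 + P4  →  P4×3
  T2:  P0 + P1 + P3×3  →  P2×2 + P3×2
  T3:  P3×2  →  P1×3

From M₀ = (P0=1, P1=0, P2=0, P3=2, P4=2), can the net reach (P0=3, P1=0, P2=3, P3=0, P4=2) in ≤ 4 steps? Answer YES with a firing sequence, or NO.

depth 0: 1 marking
depth 1: 3 markings reached so far
depth 2: 4 markings reached so far
depth 3: 4 markings reached so far
(frontier empty at depth 3; search complete)
target is not among the 4 markings reachable within 4 steps

NO — not reachable within 4 firings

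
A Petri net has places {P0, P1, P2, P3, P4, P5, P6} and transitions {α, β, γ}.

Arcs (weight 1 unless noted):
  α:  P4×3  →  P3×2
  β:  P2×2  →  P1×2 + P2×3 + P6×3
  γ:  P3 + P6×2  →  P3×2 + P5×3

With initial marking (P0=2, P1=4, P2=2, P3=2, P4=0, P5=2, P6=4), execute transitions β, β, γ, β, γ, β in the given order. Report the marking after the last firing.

step 1: fire β:  (P0=2, P1=4, P2=2, P3=2, P4=0, P5=2, P6=4) → (P0=2, P1=6, P2=3, P3=2, P4=0, P5=2, P6=7)
step 2: fire β:  (P0=2, P1=6, P2=3, P3=2, P4=0, P5=2, P6=7) → (P0=2, P1=8, P2=4, P3=2, P4=0, P5=2, P6=10)
step 3: fire γ:  (P0=2, P1=8, P2=4, P3=2, P4=0, P5=2, P6=10) → (P0=2, P1=8, P2=4, P3=3, P4=0, P5=5, P6=8)
step 4: fire β:  (P0=2, P1=8, P2=4, P3=3, P4=0, P5=5, P6=8) → (P0=2, P1=10, P2=5, P3=3, P4=0, P5=5, P6=11)
step 5: fire γ:  (P0=2, P1=10, P2=5, P3=3, P4=0, P5=5, P6=11) → (P0=2, P1=10, P2=5, P3=4, P4=0, P5=8, P6=9)
step 6: fire β:  (P0=2, P1=10, P2=5, P3=4, P4=0, P5=8, P6=9) → (P0=2, P1=12, P2=6, P3=4, P4=0, P5=8, P6=12)

(P0=2, P1=12, P2=6, P3=4, P4=0, P5=8, P6=12)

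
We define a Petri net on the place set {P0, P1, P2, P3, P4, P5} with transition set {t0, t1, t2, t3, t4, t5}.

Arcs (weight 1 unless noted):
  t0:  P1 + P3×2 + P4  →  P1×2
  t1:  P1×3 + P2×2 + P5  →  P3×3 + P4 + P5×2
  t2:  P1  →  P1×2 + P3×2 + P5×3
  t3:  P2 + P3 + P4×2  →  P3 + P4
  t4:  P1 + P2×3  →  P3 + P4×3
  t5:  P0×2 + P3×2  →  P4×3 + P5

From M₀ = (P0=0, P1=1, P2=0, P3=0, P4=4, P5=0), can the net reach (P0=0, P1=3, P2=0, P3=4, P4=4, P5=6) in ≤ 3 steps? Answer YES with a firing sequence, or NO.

YES — reachable via ⟨t2, t2⟩ (2 firings)

step 1: fire t2:  (P0=0, P1=1, P2=0, P3=0, P4=4, P5=0) → (P0=0, P1=2, P2=0, P3=2, P4=4, P5=3)
step 2: fire t2:  (P0=0, P1=2, P2=0, P3=2, P4=4, P5=3) → (P0=0, P1=3, P2=0, P3=4, P4=4, P5=6)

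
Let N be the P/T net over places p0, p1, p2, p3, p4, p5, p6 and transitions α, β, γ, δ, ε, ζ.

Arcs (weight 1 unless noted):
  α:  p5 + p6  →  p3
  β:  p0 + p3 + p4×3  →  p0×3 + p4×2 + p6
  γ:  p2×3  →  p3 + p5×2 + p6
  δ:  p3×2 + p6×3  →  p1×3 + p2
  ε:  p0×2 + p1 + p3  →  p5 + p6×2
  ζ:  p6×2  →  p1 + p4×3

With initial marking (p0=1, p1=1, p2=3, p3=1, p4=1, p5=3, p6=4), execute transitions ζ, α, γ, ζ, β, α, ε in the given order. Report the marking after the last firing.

step 1: fire ζ:  (p0=1, p1=1, p2=3, p3=1, p4=1, p5=3, p6=4) → (p0=1, p1=2, p2=3, p3=1, p4=4, p5=3, p6=2)
step 2: fire α:  (p0=1, p1=2, p2=3, p3=1, p4=4, p5=3, p6=2) → (p0=1, p1=2, p2=3, p3=2, p4=4, p5=2, p6=1)
step 3: fire γ:  (p0=1, p1=2, p2=3, p3=2, p4=4, p5=2, p6=1) → (p0=1, p1=2, p2=0, p3=3, p4=4, p5=4, p6=2)
step 4: fire ζ:  (p0=1, p1=2, p2=0, p3=3, p4=4, p5=4, p6=2) → (p0=1, p1=3, p2=0, p3=3, p4=7, p5=4, p6=0)
step 5: fire β:  (p0=1, p1=3, p2=0, p3=3, p4=7, p5=4, p6=0) → (p0=3, p1=3, p2=0, p3=2, p4=6, p5=4, p6=1)
step 6: fire α:  (p0=3, p1=3, p2=0, p3=2, p4=6, p5=4, p6=1) → (p0=3, p1=3, p2=0, p3=3, p4=6, p5=3, p6=0)
step 7: fire ε:  (p0=3, p1=3, p2=0, p3=3, p4=6, p5=3, p6=0) → (p0=1, p1=2, p2=0, p3=2, p4=6, p5=4, p6=2)

(p0=1, p1=2, p2=0, p3=2, p4=6, p5=4, p6=2)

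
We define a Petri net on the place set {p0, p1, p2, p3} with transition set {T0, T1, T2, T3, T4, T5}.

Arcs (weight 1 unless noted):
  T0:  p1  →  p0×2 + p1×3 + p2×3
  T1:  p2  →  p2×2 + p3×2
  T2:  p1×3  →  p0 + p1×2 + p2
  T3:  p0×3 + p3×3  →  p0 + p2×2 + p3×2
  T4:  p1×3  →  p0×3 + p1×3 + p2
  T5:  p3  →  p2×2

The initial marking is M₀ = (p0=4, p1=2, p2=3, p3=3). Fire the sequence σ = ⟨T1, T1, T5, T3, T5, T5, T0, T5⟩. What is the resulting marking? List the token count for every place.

step 1: fire T1:  (p0=4, p1=2, p2=3, p3=3) → (p0=4, p1=2, p2=4, p3=5)
step 2: fire T1:  (p0=4, p1=2, p2=4, p3=5) → (p0=4, p1=2, p2=5, p3=7)
step 3: fire T5:  (p0=4, p1=2, p2=5, p3=7) → (p0=4, p1=2, p2=7, p3=6)
step 4: fire T3:  (p0=4, p1=2, p2=7, p3=6) → (p0=2, p1=2, p2=9, p3=5)
step 5: fire T5:  (p0=2, p1=2, p2=9, p3=5) → (p0=2, p1=2, p2=11, p3=4)
step 6: fire T5:  (p0=2, p1=2, p2=11, p3=4) → (p0=2, p1=2, p2=13, p3=3)
step 7: fire T0:  (p0=2, p1=2, p2=13, p3=3) → (p0=4, p1=4, p2=16, p3=3)
step 8: fire T5:  (p0=4, p1=4, p2=16, p3=3) → (p0=4, p1=4, p2=18, p3=2)

(p0=4, p1=4, p2=18, p3=2)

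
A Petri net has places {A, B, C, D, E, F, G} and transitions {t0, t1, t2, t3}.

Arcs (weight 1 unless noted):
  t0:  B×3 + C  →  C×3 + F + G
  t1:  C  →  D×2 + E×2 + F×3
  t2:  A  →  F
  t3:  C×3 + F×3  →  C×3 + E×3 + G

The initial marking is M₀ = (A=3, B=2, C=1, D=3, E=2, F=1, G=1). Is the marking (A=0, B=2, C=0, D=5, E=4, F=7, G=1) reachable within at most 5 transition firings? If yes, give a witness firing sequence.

step 1: fire t1:  (A=3, B=2, C=1, D=3, E=2, F=1, G=1) → (A=3, B=2, C=0, D=5, E=4, F=4, G=1)
step 2: fire t2:  (A=3, B=2, C=0, D=5, E=4, F=4, G=1) → (A=2, B=2, C=0, D=5, E=4, F=5, G=1)
step 3: fire t2:  (A=2, B=2, C=0, D=5, E=4, F=5, G=1) → (A=1, B=2, C=0, D=5, E=4, F=6, G=1)
step 4: fire t2:  (A=1, B=2, C=0, D=5, E=4, F=6, G=1) → (A=0, B=2, C=0, D=5, E=4, F=7, G=1)

YES — reachable via ⟨t1, t2, t2, t2⟩ (4 firings)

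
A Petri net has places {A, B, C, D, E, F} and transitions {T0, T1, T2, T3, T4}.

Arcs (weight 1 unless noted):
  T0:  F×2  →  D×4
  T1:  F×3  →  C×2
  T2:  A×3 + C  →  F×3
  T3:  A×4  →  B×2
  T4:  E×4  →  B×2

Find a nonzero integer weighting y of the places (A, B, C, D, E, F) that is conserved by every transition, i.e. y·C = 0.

y = (A:1, B:2, C:3, D:1, E:1, F:2)

Incidence matrix C (rows=places, cols=transitions):
       T0   T1   T2   T3   T4
    A   0    0   -3   -4    0
    B   0    0    0    2    2
    C   0    2   -1    0    0
    D   4    0    0    0    0
    E   0    0    0    0   -4
    F  -2   -3    3    0    0

Candidate y = [1, 2, 3, 1, 1, 2]; check y·C column-wise:
  col T0: 1·0 + 2·0 + 3·0 + 1·4 + 1·0 + 2·-2 = 0
  col T1: 1·0 + 2·0 + 3·2 + 1·0 + 1·0 + 2·-3 = 0
  col T2: 1·-3 + 2·0 + 3·-1 + 1·0 + 1·0 + 2·3 = 0
  col T3: 1·-4 + 2·2 + 3·0 + 1·0 + 1·0 + 2·0 = 0
  col T4: 1·0 + 2·2 + 3·0 + 1·0 + 1·-4 + 2·0 = 0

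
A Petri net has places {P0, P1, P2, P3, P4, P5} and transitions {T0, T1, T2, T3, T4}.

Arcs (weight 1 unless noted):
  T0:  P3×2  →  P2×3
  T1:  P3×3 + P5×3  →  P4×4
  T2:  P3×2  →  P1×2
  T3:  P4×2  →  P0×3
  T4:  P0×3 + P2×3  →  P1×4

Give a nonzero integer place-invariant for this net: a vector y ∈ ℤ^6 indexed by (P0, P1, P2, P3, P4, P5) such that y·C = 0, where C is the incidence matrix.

Incidence matrix C (rows=places, cols=transitions):
       T0   T1   T2   T3   T4
   P0   0    0    0    3   -3
   P1   0    0    2    0    4
   P2   3    0    0    0   -3
   P3  -2   -3   -2    0    0
   P4   0    4    0   -2    0
   P5   0   -3    0    0    0

Candidate y = [2, 3, 2, 3, 3, 1]; check y·C column-wise:
  col T0: 2·0 + 3·0 + 2·3 + 3·-2 + 3·0 + 1·0 = 0
  col T1: 2·0 + 3·0 + 2·0 + 3·-3 + 3·4 + 1·-3 = 0
  col T2: 2·0 + 3·2 + 2·0 + 3·-2 + 3·0 + 1·0 = 0
  col T3: 2·3 + 3·0 + 2·0 + 3·0 + 3·-2 + 1·0 = 0
  col T4: 2·-3 + 3·4 + 2·-3 + 3·0 + 3·0 + 1·0 = 0

y = (P0:2, P1:3, P2:2, P3:3, P4:3, P5:1)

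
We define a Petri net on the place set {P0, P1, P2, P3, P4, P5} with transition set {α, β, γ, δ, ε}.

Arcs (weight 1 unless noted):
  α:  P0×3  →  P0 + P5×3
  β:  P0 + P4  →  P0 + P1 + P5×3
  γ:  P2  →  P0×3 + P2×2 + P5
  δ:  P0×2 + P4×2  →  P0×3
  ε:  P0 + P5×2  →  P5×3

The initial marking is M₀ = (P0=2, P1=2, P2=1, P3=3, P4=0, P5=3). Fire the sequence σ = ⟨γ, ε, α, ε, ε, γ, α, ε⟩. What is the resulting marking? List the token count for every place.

(P0=0, P1=2, P2=3, P3=3, P4=0, P5=15)

step 1: fire γ:  (P0=2, P1=2, P2=1, P3=3, P4=0, P5=3) → (P0=5, P1=2, P2=2, P3=3, P4=0, P5=4)
step 2: fire ε:  (P0=5, P1=2, P2=2, P3=3, P4=0, P5=4) → (P0=4, P1=2, P2=2, P3=3, P4=0, P5=5)
step 3: fire α:  (P0=4, P1=2, P2=2, P3=3, P4=0, P5=5) → (P0=2, P1=2, P2=2, P3=3, P4=0, P5=8)
step 4: fire ε:  (P0=2, P1=2, P2=2, P3=3, P4=0, P5=8) → (P0=1, P1=2, P2=2, P3=3, P4=0, P5=9)
step 5: fire ε:  (P0=1, P1=2, P2=2, P3=3, P4=0, P5=9) → (P0=0, P1=2, P2=2, P3=3, P4=0, P5=10)
step 6: fire γ:  (P0=0, P1=2, P2=2, P3=3, P4=0, P5=10) → (P0=3, P1=2, P2=3, P3=3, P4=0, P5=11)
step 7: fire α:  (P0=3, P1=2, P2=3, P3=3, P4=0, P5=11) → (P0=1, P1=2, P2=3, P3=3, P4=0, P5=14)
step 8: fire ε:  (P0=1, P1=2, P2=3, P3=3, P4=0, P5=14) → (P0=0, P1=2, P2=3, P3=3, P4=0, P5=15)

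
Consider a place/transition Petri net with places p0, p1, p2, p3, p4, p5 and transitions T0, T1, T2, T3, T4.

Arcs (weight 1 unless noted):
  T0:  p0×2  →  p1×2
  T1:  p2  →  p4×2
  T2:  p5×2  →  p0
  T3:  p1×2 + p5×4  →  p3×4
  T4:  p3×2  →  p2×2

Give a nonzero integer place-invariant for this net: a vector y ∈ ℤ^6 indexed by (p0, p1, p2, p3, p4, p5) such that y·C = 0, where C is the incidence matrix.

y = (p0:2, p1:2, p2:2, p3:2, p4:1, p5:1)

Incidence matrix C (rows=places, cols=transitions):
       T0   T1   T2   T3   T4
   p0  -2    0    1    0    0
   p1   2    0    0   -2    0
   p2   0   -1    0    0    2
   p3   0    0    0    4   -2
   p4   0    2    0    0    0
   p5   0    0   -2   -4    0

Candidate y = [2, 2, 2, 2, 1, 1]; check y·C column-wise:
  col T0: 2·-2 + 2·2 + 2·0 + 2·0 + 1·0 + 1·0 = 0
  col T1: 2·0 + 2·0 + 2·-1 + 2·0 + 1·2 + 1·0 = 0
  col T2: 2·1 + 2·0 + 2·0 + 2·0 + 1·0 + 1·-2 = 0
  col T3: 2·0 + 2·-2 + 2·0 + 2·4 + 1·0 + 1·-4 = 0
  col T4: 2·0 + 2·0 + 2·2 + 2·-2 + 1·0 + 1·0 = 0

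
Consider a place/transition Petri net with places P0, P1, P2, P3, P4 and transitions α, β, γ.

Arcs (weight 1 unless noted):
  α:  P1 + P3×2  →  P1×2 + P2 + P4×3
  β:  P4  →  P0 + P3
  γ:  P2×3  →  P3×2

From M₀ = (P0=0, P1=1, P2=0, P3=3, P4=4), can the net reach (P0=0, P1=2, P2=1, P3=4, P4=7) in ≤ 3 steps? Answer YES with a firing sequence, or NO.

NO — not reachable within 3 firings

depth 0: 1 marking
depth 1: 3 markings reached so far
depth 2: 5 markings reached so far
depth 3: 8 markings reached so far
target is not among the 8 markings reachable within 3 steps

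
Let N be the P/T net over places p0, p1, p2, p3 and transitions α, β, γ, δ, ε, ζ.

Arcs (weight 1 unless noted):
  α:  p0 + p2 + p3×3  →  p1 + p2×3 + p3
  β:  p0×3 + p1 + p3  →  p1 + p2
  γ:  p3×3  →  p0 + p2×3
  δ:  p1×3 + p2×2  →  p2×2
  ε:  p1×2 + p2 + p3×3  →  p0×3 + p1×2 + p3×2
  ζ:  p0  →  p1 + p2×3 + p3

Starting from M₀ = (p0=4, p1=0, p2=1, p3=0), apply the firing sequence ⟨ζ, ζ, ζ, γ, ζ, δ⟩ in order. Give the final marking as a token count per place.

step 1: fire ζ:  (p0=4, p1=0, p2=1, p3=0) → (p0=3, p1=1, p2=4, p3=1)
step 2: fire ζ:  (p0=3, p1=1, p2=4, p3=1) → (p0=2, p1=2, p2=7, p3=2)
step 3: fire ζ:  (p0=2, p1=2, p2=7, p3=2) → (p0=1, p1=3, p2=10, p3=3)
step 4: fire γ:  (p0=1, p1=3, p2=10, p3=3) → (p0=2, p1=3, p2=13, p3=0)
step 5: fire ζ:  (p0=2, p1=3, p2=13, p3=0) → (p0=1, p1=4, p2=16, p3=1)
step 6: fire δ:  (p0=1, p1=4, p2=16, p3=1) → (p0=1, p1=1, p2=16, p3=1)

(p0=1, p1=1, p2=16, p3=1)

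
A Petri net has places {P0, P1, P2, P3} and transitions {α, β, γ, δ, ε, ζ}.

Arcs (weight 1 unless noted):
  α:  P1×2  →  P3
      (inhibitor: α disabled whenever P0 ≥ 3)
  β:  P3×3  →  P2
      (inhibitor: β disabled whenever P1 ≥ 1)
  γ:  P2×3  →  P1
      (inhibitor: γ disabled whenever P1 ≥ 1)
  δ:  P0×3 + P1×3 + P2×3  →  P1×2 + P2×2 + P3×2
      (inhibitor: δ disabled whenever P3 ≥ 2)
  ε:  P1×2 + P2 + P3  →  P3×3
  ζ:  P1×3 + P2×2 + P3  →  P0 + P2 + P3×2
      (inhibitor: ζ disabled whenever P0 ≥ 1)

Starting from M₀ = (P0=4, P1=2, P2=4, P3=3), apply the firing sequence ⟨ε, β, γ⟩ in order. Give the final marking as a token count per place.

step 1: fire ε:  (P0=4, P1=2, P2=4, P3=3) → (P0=4, P1=0, P2=3, P3=5)
step 2: fire β:  (P0=4, P1=0, P2=3, P3=5) → (P0=4, P1=0, P2=4, P3=2)
step 3: fire γ:  (P0=4, P1=0, P2=4, P3=2) → (P0=4, P1=1, P2=1, P3=2)

(P0=4, P1=1, P2=1, P3=2)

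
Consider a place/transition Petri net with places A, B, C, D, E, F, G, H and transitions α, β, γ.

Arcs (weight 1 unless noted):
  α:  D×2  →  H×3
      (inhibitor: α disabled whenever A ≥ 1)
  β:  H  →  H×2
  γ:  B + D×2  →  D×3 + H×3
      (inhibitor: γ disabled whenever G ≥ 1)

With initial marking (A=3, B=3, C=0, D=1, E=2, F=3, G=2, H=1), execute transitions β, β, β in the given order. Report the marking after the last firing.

(A=3, B=3, C=0, D=1, E=2, F=3, G=2, H=4)

step 1: fire β:  (A=3, B=3, C=0, D=1, E=2, F=3, G=2, H=1) → (A=3, B=3, C=0, D=1, E=2, F=3, G=2, H=2)
step 2: fire β:  (A=3, B=3, C=0, D=1, E=2, F=3, G=2, H=2) → (A=3, B=3, C=0, D=1, E=2, F=3, G=2, H=3)
step 3: fire β:  (A=3, B=3, C=0, D=1, E=2, F=3, G=2, H=3) → (A=3, B=3, C=0, D=1, E=2, F=3, G=2, H=4)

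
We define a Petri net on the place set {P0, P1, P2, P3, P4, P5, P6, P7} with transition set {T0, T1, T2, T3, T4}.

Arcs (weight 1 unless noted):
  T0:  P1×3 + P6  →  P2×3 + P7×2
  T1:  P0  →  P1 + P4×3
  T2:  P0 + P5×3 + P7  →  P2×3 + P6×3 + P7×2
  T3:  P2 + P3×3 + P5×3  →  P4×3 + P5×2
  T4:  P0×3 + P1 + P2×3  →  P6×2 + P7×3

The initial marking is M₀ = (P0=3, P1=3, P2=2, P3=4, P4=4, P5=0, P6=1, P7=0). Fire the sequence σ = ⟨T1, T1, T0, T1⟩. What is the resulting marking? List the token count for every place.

step 1: fire T1:  (P0=3, P1=3, P2=2, P3=4, P4=4, P5=0, P6=1, P7=0) → (P0=2, P1=4, P2=2, P3=4, P4=7, P5=0, P6=1, P7=0)
step 2: fire T1:  (P0=2, P1=4, P2=2, P3=4, P4=7, P5=0, P6=1, P7=0) → (P0=1, P1=5, P2=2, P3=4, P4=10, P5=0, P6=1, P7=0)
step 3: fire T0:  (P0=1, P1=5, P2=2, P3=4, P4=10, P5=0, P6=1, P7=0) → (P0=1, P1=2, P2=5, P3=4, P4=10, P5=0, P6=0, P7=2)
step 4: fire T1:  (P0=1, P1=2, P2=5, P3=4, P4=10, P5=0, P6=0, P7=2) → (P0=0, P1=3, P2=5, P3=4, P4=13, P5=0, P6=0, P7=2)

(P0=0, P1=3, P2=5, P3=4, P4=13, P5=0, P6=0, P7=2)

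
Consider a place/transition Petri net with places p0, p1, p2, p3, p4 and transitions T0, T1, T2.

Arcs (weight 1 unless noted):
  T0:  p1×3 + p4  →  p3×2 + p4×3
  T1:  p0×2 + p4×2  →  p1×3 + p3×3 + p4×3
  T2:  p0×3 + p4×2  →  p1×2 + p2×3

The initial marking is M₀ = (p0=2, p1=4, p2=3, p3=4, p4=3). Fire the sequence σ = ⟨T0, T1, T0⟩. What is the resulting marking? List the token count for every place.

step 1: fire T0:  (p0=2, p1=4, p2=3, p3=4, p4=3) → (p0=2, p1=1, p2=3, p3=6, p4=5)
step 2: fire T1:  (p0=2, p1=1, p2=3, p3=6, p4=5) → (p0=0, p1=4, p2=3, p3=9, p4=6)
step 3: fire T0:  (p0=0, p1=4, p2=3, p3=9, p4=6) → (p0=0, p1=1, p2=3, p3=11, p4=8)

(p0=0, p1=1, p2=3, p3=11, p4=8)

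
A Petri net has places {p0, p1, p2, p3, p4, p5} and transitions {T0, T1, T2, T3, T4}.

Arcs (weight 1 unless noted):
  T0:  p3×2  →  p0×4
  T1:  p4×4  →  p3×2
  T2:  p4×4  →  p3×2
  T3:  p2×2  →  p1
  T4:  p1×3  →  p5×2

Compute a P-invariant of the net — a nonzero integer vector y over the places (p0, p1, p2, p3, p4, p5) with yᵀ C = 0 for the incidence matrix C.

y = (p0:1, p1:0, p2:0, p3:2, p4:1, p5:0)

Incidence matrix C (rows=places, cols=transitions):
       T0   T1   T2   T3   T4
   p0   4    0    0    0    0
   p1   0    0    0    1   -3
   p2   0    0    0   -2    0
   p3  -2    2    2    0    0
   p4   0   -4   -4    0    0
   p5   0    0    0    0    2

Candidate y = [1, 0, 0, 2, 1, 0]; check y·C column-wise:
  col T0: 1·4 + 2·-2 + 1·0 = 0
  col T1: 1·0 + 2·2 + 1·-4 = 0
  col T2: 1·0 + 2·2 + 1·-4 = 0
  col T3: 1·0 + 0·1 + 0·-2 + 2·0 + 1·0 = 0
  col T4: 1·0 + 0·-3 + 2·0 + 1·0 + 0·2 = 0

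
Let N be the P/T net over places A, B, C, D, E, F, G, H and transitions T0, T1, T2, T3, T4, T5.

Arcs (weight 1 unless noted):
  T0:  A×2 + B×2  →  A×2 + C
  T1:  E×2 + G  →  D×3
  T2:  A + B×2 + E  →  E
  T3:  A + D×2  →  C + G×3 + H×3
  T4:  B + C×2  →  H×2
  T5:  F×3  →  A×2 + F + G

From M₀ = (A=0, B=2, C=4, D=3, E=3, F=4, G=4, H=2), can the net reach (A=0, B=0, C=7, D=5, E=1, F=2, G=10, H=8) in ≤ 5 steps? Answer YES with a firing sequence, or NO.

NO — not reachable within 5 firings

depth 0: 1 marking
depth 1: 4 markings reached so far
depth 2: 11 markings reached so far
depth 3: 20 markings reached so far
depth 4: 26 markings reached so far
depth 5: 29 markings reached so far
target is not among the 29 markings reachable within 5 steps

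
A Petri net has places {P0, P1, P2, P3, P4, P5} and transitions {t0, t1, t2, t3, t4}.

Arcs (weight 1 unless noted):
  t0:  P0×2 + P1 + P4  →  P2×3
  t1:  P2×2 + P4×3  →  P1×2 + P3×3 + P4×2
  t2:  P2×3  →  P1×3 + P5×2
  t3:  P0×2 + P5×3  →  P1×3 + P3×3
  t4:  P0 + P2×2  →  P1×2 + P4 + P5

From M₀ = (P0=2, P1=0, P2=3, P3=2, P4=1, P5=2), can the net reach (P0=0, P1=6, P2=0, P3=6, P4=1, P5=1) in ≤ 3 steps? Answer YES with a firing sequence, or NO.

NO — not reachable within 3 firings

depth 0: 1 marking
depth 1: 3 markings reached so far
depth 2: 5 markings reached so far
depth 3: 6 markings reached so far
target is not among the 6 markings reachable within 3 steps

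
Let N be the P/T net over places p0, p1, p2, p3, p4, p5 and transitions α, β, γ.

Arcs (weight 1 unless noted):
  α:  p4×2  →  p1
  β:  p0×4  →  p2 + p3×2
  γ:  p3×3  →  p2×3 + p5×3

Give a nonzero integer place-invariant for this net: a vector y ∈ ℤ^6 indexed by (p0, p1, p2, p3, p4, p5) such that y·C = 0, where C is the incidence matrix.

Incidence matrix C (rows=places, cols=transitions):
        α    β    γ
   p0   0   -4    0
   p1   1    0    0
   p2   0    1    3
   p3   0    2   -3
   p4  -2    0    0
   p5   0    0    3

Candidate y = [3, 0, 4, 4, 0, 0]; check y·C column-wise:
  col α: 3·0 + 0·1 + 4·0 + 4·0 + 0·-2 = 0
  col β: 3·-4 + 4·1 + 4·2 = 0
  col γ: 3·0 + 4·3 + 4·-3 + 0·3 = 0

y = (p0:3, p1:0, p2:4, p3:4, p4:0, p5:0)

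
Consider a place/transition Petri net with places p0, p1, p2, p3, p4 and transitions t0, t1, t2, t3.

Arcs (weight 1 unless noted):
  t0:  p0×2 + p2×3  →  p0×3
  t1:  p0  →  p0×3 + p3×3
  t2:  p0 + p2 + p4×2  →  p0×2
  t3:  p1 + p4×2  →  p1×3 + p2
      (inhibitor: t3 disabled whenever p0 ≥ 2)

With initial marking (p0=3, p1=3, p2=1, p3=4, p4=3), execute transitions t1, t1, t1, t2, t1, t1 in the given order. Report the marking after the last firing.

(p0=14, p1=3, p2=0, p3=19, p4=1)

step 1: fire t1:  (p0=3, p1=3, p2=1, p3=4, p4=3) → (p0=5, p1=3, p2=1, p3=7, p4=3)
step 2: fire t1:  (p0=5, p1=3, p2=1, p3=7, p4=3) → (p0=7, p1=3, p2=1, p3=10, p4=3)
step 3: fire t1:  (p0=7, p1=3, p2=1, p3=10, p4=3) → (p0=9, p1=3, p2=1, p3=13, p4=3)
step 4: fire t2:  (p0=9, p1=3, p2=1, p3=13, p4=3) → (p0=10, p1=3, p2=0, p3=13, p4=1)
step 5: fire t1:  (p0=10, p1=3, p2=0, p3=13, p4=1) → (p0=12, p1=3, p2=0, p3=16, p4=1)
step 6: fire t1:  (p0=12, p1=3, p2=0, p3=16, p4=1) → (p0=14, p1=3, p2=0, p3=19, p4=1)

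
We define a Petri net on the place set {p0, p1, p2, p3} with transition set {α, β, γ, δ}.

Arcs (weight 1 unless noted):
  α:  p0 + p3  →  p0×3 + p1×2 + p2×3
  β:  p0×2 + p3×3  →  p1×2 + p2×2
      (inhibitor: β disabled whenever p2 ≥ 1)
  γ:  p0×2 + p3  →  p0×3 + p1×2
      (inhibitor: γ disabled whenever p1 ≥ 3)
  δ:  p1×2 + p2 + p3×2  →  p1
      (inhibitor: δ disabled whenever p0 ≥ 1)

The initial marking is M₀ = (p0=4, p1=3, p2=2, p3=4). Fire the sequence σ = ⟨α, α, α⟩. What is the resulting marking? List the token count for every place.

(p0=10, p1=9, p2=11, p3=1)

step 1: fire α:  (p0=4, p1=3, p2=2, p3=4) → (p0=6, p1=5, p2=5, p3=3)
step 2: fire α:  (p0=6, p1=5, p2=5, p3=3) → (p0=8, p1=7, p2=8, p3=2)
step 3: fire α:  (p0=8, p1=7, p2=8, p3=2) → (p0=10, p1=9, p2=11, p3=1)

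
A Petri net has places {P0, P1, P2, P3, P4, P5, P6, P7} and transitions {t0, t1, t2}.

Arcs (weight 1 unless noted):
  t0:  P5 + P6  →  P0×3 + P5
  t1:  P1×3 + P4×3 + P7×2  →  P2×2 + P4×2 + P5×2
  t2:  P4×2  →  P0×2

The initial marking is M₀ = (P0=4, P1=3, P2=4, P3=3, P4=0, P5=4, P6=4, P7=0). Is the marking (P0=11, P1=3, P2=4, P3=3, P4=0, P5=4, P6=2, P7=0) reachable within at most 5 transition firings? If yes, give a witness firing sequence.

NO — not reachable within 5 firings

depth 0: 1 marking
depth 1: 2 markings reached so far
depth 2: 3 markings reached so far
depth 3: 4 markings reached so far
depth 4: 5 markings reached so far
depth 5: 5 markings reached so far
(frontier empty at depth 5; search complete)
target is not among the 5 markings reachable within 5 steps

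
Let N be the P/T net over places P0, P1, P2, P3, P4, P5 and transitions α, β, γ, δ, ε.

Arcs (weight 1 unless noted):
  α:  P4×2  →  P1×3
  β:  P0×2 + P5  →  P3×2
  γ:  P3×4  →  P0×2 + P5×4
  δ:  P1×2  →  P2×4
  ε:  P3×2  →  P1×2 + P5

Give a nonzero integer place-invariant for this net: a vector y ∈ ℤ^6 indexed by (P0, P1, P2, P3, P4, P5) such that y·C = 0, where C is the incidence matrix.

y = (P0:2, P1:2, P2:1, P3:3, P4:3, P5:2)

Incidence matrix C (rows=places, cols=transitions):
        α    β    γ    δ    ε
   P0   0   -2    2    0    0
   P1   3    0    0   -2    2
   P2   0    0    0    4    0
   P3   0    2   -4    0   -2
   P4  -2    0    0    0    0
   P5   0   -1    4    0    1

Candidate y = [2, 2, 1, 3, 3, 2]; check y·C column-wise:
  col α: 2·0 + 2·3 + 1·0 + 3·0 + 3·-2 + 2·0 = 0
  col β: 2·-2 + 2·0 + 1·0 + 3·2 + 3·0 + 2·-1 = 0
  col γ: 2·2 + 2·0 + 1·0 + 3·-4 + 3·0 + 2·4 = 0
  col δ: 2·0 + 2·-2 + 1·4 + 3·0 + 3·0 + 2·0 = 0
  col ε: 2·0 + 2·2 + 1·0 + 3·-2 + 3·0 + 2·1 = 0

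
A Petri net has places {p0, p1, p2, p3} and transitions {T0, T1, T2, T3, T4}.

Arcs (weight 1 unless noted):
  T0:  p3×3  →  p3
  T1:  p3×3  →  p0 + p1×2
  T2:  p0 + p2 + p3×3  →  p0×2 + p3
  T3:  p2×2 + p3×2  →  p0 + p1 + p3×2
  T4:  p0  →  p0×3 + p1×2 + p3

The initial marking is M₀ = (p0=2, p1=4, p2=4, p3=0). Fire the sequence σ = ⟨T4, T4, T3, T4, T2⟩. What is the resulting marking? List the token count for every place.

(p0=10, p1=11, p2=1, p3=1)

step 1: fire T4:  (p0=2, p1=4, p2=4, p3=0) → (p0=4, p1=6, p2=4, p3=1)
step 2: fire T4:  (p0=4, p1=6, p2=4, p3=1) → (p0=6, p1=8, p2=4, p3=2)
step 3: fire T3:  (p0=6, p1=8, p2=4, p3=2) → (p0=7, p1=9, p2=2, p3=2)
step 4: fire T4:  (p0=7, p1=9, p2=2, p3=2) → (p0=9, p1=11, p2=2, p3=3)
step 5: fire T2:  (p0=9, p1=11, p2=2, p3=3) → (p0=10, p1=11, p2=1, p3=1)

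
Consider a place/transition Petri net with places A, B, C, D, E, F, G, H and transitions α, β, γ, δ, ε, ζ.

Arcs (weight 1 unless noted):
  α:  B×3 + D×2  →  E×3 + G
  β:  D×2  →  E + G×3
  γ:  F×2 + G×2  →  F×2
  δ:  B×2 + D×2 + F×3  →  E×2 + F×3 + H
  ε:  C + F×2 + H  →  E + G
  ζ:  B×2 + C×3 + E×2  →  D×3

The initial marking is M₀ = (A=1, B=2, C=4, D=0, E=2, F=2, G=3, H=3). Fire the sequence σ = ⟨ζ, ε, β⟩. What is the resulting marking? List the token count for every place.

(A=1, B=0, C=0, D=1, E=2, F=0, G=7, H=2)

step 1: fire ζ:  (A=1, B=2, C=4, D=0, E=2, F=2, G=3, H=3) → (A=1, B=0, C=1, D=3, E=0, F=2, G=3, H=3)
step 2: fire ε:  (A=1, B=0, C=1, D=3, E=0, F=2, G=3, H=3) → (A=1, B=0, C=0, D=3, E=1, F=0, G=4, H=2)
step 3: fire β:  (A=1, B=0, C=0, D=3, E=1, F=0, G=4, H=2) → (A=1, B=0, C=0, D=1, E=2, F=0, G=7, H=2)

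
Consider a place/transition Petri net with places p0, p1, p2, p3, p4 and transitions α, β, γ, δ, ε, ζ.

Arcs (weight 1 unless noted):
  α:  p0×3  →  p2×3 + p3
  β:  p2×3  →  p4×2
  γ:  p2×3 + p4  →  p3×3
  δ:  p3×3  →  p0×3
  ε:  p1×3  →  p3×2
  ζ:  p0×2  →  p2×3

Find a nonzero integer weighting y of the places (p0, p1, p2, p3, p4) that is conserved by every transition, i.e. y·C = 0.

y = (p0:3, p1:2, p2:2, p3:3, p4:3)

Incidence matrix C (rows=places, cols=transitions):
        α    β    γ    δ    ε    ζ
   p0  -3    0    0    3    0   -2
   p1   0    0    0    0   -3    0
   p2   3   -3   -3    0    0    3
   p3   1    0    3   -3    2    0
   p4   0    2   -1    0    0    0

Candidate y = [3, 2, 2, 3, 3]; check y·C column-wise:
  col α: 3·-3 + 2·0 + 2·3 + 3·1 + 3·0 = 0
  col β: 3·0 + 2·0 + 2·-3 + 3·0 + 3·2 = 0
  col γ: 3·0 + 2·0 + 2·-3 + 3·3 + 3·-1 = 0
  col δ: 3·3 + 2·0 + 2·0 + 3·-3 + 3·0 = 0
  col ε: 3·0 + 2·-3 + 2·0 + 3·2 + 3·0 = 0
  col ζ: 3·-2 + 2·0 + 2·3 + 3·0 + 3·0 = 0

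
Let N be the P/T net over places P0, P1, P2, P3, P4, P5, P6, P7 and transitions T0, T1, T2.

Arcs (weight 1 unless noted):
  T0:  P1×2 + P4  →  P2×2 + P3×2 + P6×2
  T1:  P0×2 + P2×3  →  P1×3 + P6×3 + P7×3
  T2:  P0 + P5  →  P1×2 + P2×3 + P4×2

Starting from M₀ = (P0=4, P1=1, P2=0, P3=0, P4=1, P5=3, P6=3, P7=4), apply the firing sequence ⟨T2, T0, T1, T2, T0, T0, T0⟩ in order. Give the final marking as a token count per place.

step 1: fire T2:  (P0=4, P1=1, P2=0, P3=0, P4=1, P5=3, P6=3, P7=4) → (P0=3, P1=3, P2=3, P3=0, P4=3, P5=2, P6=3, P7=4)
step 2: fire T0:  (P0=3, P1=3, P2=3, P3=0, P4=3, P5=2, P6=3, P7=4) → (P0=3, P1=1, P2=5, P3=2, P4=2, P5=2, P6=5, P7=4)
step 3: fire T1:  (P0=3, P1=1, P2=5, P3=2, P4=2, P5=2, P6=5, P7=4) → (P0=1, P1=4, P2=2, P3=2, P4=2, P5=2, P6=8, P7=7)
step 4: fire T2:  (P0=1, P1=4, P2=2, P3=2, P4=2, P5=2, P6=8, P7=7) → (P0=0, P1=6, P2=5, P3=2, P4=4, P5=1, P6=8, P7=7)
step 5: fire T0:  (P0=0, P1=6, P2=5, P3=2, P4=4, P5=1, P6=8, P7=7) → (P0=0, P1=4, P2=7, P3=4, P4=3, P5=1, P6=10, P7=7)
step 6: fire T0:  (P0=0, P1=4, P2=7, P3=4, P4=3, P5=1, P6=10, P7=7) → (P0=0, P1=2, P2=9, P3=6, P4=2, P5=1, P6=12, P7=7)
step 7: fire T0:  (P0=0, P1=2, P2=9, P3=6, P4=2, P5=1, P6=12, P7=7) → (P0=0, P1=0, P2=11, P3=8, P4=1, P5=1, P6=14, P7=7)

(P0=0, P1=0, P2=11, P3=8, P4=1, P5=1, P6=14, P7=7)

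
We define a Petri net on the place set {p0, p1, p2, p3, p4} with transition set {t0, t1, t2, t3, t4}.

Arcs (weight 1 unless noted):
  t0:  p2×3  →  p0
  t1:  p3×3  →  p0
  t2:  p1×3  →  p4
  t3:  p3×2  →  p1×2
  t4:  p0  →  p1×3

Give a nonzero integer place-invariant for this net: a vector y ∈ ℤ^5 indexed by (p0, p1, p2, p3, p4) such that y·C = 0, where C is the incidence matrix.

y = (p0:3, p1:1, p2:1, p3:1, p4:3)

Incidence matrix C (rows=places, cols=transitions):
       t0   t1   t2   t3   t4
   p0   1    1    0    0   -1
   p1   0    0   -3    2    3
   p2  -3    0    0    0    0
   p3   0   -3    0   -2    0
   p4   0    0    1    0    0

Candidate y = [3, 1, 1, 1, 3]; check y·C column-wise:
  col t0: 3·1 + 1·0 + 1·-3 + 1·0 + 3·0 = 0
  col t1: 3·1 + 1·0 + 1·0 + 1·-3 + 3·0 = 0
  col t2: 3·0 + 1·-3 + 1·0 + 1·0 + 3·1 = 0
  col t3: 3·0 + 1·2 + 1·0 + 1·-2 + 3·0 = 0
  col t4: 3·-1 + 1·3 + 1·0 + 1·0 + 3·0 = 0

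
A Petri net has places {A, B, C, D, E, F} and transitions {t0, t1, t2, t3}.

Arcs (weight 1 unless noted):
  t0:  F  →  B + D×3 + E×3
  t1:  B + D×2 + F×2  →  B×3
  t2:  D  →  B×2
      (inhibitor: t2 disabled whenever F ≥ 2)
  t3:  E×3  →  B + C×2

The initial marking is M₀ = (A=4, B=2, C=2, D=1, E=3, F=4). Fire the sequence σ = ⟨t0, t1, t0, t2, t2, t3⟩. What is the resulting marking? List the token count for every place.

step 1: fire t0:  (A=4, B=2, C=2, D=1, E=3, F=4) → (A=4, B=3, C=2, D=4, E=6, F=3)
step 2: fire t1:  (A=4, B=3, C=2, D=4, E=6, F=3) → (A=4, B=5, C=2, D=2, E=6, F=1)
step 3: fire t0:  (A=4, B=5, C=2, D=2, E=6, F=1) → (A=4, B=6, C=2, D=5, E=9, F=0)
step 4: fire t2:  (A=4, B=6, C=2, D=5, E=9, F=0) → (A=4, B=8, C=2, D=4, E=9, F=0)
step 5: fire t2:  (A=4, B=8, C=2, D=4, E=9, F=0) → (A=4, B=10, C=2, D=3, E=9, F=0)
step 6: fire t3:  (A=4, B=10, C=2, D=3, E=9, F=0) → (A=4, B=11, C=4, D=3, E=6, F=0)

(A=4, B=11, C=4, D=3, E=6, F=0)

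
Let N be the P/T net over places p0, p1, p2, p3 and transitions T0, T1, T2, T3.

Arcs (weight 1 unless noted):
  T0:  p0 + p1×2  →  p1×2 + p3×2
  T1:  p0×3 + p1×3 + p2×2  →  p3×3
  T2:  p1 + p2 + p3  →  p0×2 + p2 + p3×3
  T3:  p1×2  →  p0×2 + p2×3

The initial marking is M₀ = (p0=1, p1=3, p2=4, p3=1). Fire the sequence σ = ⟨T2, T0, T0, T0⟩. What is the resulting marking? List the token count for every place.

step 1: fire T2:  (p0=1, p1=3, p2=4, p3=1) → (p0=3, p1=2, p2=4, p3=3)
step 2: fire T0:  (p0=3, p1=2, p2=4, p3=3) → (p0=2, p1=2, p2=4, p3=5)
step 3: fire T0:  (p0=2, p1=2, p2=4, p3=5) → (p0=1, p1=2, p2=4, p3=7)
step 4: fire T0:  (p0=1, p1=2, p2=4, p3=7) → (p0=0, p1=2, p2=4, p3=9)

(p0=0, p1=2, p2=4, p3=9)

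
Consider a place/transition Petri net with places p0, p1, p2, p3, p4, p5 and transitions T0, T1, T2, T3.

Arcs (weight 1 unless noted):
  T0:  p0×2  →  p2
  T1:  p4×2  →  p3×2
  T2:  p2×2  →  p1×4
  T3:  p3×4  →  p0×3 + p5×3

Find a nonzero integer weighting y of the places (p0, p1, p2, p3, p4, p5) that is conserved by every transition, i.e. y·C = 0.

Incidence matrix C (rows=places, cols=transitions):
       T0   T1   T2   T3
   p0  -2    0    0    3
   p1   0    0    4    0
   p2   1    0   -2    0
   p3   0    2    0   -4
   p4   0   -2    0    0
   p5   0    0    0    3

Candidate y = [4, 4, 8, 3, 3, 0]; check y·C column-wise:
  col T0: 4·-2 + 4·0 + 8·1 + 3·0 + 3·0 = 0
  col T1: 4·0 + 4·0 + 8·0 + 3·2 + 3·-2 = 0
  col T2: 4·0 + 4·4 + 8·-2 + 3·0 + 3·0 = 0
  col T3: 4·3 + 4·0 + 8·0 + 3·-4 + 3·0 + 0·3 = 0

y = (p0:4, p1:4, p2:8, p3:3, p4:3, p5:0)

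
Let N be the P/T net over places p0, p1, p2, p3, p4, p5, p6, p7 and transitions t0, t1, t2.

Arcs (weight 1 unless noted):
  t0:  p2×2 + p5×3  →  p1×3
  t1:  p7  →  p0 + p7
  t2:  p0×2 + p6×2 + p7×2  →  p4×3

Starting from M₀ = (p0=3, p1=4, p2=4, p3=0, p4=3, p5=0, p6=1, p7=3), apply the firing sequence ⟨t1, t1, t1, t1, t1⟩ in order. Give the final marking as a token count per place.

step 1: fire t1:  (p0=3, p1=4, p2=4, p3=0, p4=3, p5=0, p6=1, p7=3) → (p0=4, p1=4, p2=4, p3=0, p4=3, p5=0, p6=1, p7=3)
step 2: fire t1:  (p0=4, p1=4, p2=4, p3=0, p4=3, p5=0, p6=1, p7=3) → (p0=5, p1=4, p2=4, p3=0, p4=3, p5=0, p6=1, p7=3)
step 3: fire t1:  (p0=5, p1=4, p2=4, p3=0, p4=3, p5=0, p6=1, p7=3) → (p0=6, p1=4, p2=4, p3=0, p4=3, p5=0, p6=1, p7=3)
step 4: fire t1:  (p0=6, p1=4, p2=4, p3=0, p4=3, p5=0, p6=1, p7=3) → (p0=7, p1=4, p2=4, p3=0, p4=3, p5=0, p6=1, p7=3)
step 5: fire t1:  (p0=7, p1=4, p2=4, p3=0, p4=3, p5=0, p6=1, p7=3) → (p0=8, p1=4, p2=4, p3=0, p4=3, p5=0, p6=1, p7=3)

(p0=8, p1=4, p2=4, p3=0, p4=3, p5=0, p6=1, p7=3)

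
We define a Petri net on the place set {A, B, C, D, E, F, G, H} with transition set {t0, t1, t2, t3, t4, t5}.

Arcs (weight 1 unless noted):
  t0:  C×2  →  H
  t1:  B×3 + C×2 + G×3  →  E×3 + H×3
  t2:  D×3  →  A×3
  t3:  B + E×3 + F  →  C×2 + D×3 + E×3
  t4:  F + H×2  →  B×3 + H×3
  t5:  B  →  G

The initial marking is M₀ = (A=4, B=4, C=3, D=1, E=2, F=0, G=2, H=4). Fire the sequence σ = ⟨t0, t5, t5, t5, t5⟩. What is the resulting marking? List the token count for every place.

step 1: fire t0:  (A=4, B=4, C=3, D=1, E=2, F=0, G=2, H=4) → (A=4, B=4, C=1, D=1, E=2, F=0, G=2, H=5)
step 2: fire t5:  (A=4, B=4, C=1, D=1, E=2, F=0, G=2, H=5) → (A=4, B=3, C=1, D=1, E=2, F=0, G=3, H=5)
step 3: fire t5:  (A=4, B=3, C=1, D=1, E=2, F=0, G=3, H=5) → (A=4, B=2, C=1, D=1, E=2, F=0, G=4, H=5)
step 4: fire t5:  (A=4, B=2, C=1, D=1, E=2, F=0, G=4, H=5) → (A=4, B=1, C=1, D=1, E=2, F=0, G=5, H=5)
step 5: fire t5:  (A=4, B=1, C=1, D=1, E=2, F=0, G=5, H=5) → (A=4, B=0, C=1, D=1, E=2, F=0, G=6, H=5)

(A=4, B=0, C=1, D=1, E=2, F=0, G=6, H=5)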